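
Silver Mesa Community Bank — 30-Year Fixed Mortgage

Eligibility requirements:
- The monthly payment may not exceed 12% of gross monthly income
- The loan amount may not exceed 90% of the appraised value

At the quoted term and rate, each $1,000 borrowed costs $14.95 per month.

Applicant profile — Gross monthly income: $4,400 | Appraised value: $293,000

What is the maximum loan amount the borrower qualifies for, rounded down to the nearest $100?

$35,300

Payment cap: 12% × $4,400 = $528/month.
At $14.95 per $1,000, that supports 528/14.95 × 1,000 ≈ $35,317 → $35,300.
LTV cap: 90% × $293,000 = $263,700 → $263,700.
Binding constraint: payment-to-income.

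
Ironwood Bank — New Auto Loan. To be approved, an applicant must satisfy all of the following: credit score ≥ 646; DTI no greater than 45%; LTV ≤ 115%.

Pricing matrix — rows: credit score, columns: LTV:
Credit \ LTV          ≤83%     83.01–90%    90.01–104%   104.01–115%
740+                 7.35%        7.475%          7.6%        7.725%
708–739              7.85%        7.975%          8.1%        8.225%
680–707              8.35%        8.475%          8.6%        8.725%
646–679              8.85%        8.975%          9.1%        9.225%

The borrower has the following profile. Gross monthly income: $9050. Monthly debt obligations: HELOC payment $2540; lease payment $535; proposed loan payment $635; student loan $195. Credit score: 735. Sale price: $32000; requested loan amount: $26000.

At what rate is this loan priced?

Credit score 735 ≥ 646; Total monthly debts = (2,540 + 535 + 635 + 195) = 3,905. DTI: 3,905 ÷ 9,050 = 43.1%, within the 45% cap
Loan-to-value = 26,000/32,000 = 81.2% — pass (115% max)
Row: 735 falls in 708–739. Column: 81.2% falls in ≤83%. Rate = 7.85%.

7.85%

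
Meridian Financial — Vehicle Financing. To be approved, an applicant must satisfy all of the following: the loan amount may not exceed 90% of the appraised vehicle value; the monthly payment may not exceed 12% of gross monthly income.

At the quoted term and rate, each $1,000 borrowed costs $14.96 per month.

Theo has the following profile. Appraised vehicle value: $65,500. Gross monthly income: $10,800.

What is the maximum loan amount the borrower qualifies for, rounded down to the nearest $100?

$58,900

Payment cap: 12% × $10,800 = $1,296/month.
At $14.96 per $1,000, that supports 1,296/14.96 × 1,000 ≈ $86,631 → $86,600.
LTV cap: 90% × $65,500 = $58,950 → $58,900.
Binding constraint: loan-to-value.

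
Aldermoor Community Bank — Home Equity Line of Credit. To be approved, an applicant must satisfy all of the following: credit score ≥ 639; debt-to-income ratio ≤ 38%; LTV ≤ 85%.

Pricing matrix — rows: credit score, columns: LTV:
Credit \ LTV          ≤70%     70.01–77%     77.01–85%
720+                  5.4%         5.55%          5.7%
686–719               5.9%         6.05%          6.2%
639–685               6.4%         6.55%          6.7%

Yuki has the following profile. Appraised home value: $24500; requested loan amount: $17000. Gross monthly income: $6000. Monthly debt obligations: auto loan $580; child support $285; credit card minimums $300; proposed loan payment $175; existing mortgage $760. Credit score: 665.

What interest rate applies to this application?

6.4%

Credit score 665 ≥ 639; Total monthly debts = (580 + 285 + 300 + 175 + 760) = 2,100. DTI = 2,100/6,000 = 35% ≤ 38%
Loan-to-value = 17,000/24,500 = 69.4% — pass (85% max)
Score 665 is in the 639–685 band; LTV 69.4% is in the ≤70% band → 6.4%.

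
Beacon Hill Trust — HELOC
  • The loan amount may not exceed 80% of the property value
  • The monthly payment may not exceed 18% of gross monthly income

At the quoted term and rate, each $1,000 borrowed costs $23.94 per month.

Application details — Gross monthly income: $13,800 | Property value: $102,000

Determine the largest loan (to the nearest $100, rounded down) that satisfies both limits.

Payment cap: 18% × $13,800 = $2,484/month.
At $23.94 per $1,000, that supports 2,484/23.94 × 1,000 ≈ $103,759 → $103,700.
LTV cap: 80% × $102,000 = $81,600 → $81,600.
Binding constraint: loan-to-value.

$81,600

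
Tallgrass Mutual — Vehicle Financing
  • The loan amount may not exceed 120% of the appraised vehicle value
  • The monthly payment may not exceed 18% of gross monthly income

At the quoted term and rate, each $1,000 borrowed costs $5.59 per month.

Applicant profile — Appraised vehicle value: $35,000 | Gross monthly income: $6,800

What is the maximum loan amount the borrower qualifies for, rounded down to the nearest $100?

Payment cap: 18% × $6,800 = $1,224/month.
At $5.59 per $1,000, that supports 1,224/5.59 × 1,000 ≈ $218,962 → $218,900.
LTV cap: 120% × $35,000 = $42,000 → $42,000.
Binding constraint: loan-to-value.

$42,000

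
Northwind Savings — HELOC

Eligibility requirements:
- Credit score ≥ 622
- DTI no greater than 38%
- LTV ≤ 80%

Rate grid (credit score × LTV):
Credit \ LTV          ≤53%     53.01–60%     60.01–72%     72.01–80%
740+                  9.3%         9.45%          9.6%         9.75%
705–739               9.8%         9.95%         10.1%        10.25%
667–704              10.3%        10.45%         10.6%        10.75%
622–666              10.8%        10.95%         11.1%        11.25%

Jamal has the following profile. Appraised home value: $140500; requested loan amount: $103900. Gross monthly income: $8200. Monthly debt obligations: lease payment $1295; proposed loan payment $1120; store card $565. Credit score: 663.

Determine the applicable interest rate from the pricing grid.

Credit score 663 ≥ 622; Total monthly debts = (1,295 + 1,120 + 565) = 2,980. DTI: 2,980 ÷ 8,200 = 36.3%, within the 38% cap
LTV = 103,900/140,500 = 74% ≤ 80%
Credit 663 → row 622–666; LTV 74% → column 72.01–80%. Grid cell → 11.25%.

11.25%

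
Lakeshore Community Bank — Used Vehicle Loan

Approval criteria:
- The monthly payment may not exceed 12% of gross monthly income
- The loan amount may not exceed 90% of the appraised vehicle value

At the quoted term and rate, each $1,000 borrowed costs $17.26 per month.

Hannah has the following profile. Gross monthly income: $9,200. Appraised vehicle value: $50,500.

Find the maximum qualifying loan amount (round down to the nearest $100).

$45,400

Payment cap: 12% × $9,200 = $1,104/month.
At $17.26 per $1,000, that supports 1,104/17.26 × 1,000 ≈ $63,962 → $63,900.
LTV cap: 90% × $50,500 = $45,450 → $45,400.
Binding constraint: loan-to-value.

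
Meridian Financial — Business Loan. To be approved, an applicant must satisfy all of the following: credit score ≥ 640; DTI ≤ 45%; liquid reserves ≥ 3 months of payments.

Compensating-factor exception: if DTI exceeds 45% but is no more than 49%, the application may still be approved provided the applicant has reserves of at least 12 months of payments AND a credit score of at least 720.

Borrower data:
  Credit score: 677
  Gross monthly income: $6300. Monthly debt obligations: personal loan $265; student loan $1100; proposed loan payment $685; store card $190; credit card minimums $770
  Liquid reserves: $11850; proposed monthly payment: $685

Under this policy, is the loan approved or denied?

Credit score 677 ≥ 640 (meets base)
Total debts = (265 + 1,100 + 685 + 190 + 770) = 3,010. DTI = 3,010/6,300 = 47.8% > 45% — standard DTI limit exceeded.
Liquid reserves cover 11,850/685 = 17.3 months — ≥ 3 required
47.8% falls in the override range (45%–49%), so the compensating-factor test applies.
Override check — reserves: 17.3 mo (ok); score: 677 (below 720).
Compensating-factor requirement not fully met.

Denied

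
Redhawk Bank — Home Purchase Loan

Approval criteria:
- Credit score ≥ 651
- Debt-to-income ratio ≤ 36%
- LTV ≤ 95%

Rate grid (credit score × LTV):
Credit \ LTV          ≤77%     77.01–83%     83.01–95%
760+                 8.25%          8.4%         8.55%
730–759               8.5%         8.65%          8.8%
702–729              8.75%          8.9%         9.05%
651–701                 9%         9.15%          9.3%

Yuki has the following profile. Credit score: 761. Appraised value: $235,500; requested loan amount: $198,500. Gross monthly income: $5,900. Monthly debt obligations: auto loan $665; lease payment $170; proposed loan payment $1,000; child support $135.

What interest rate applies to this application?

8.55%

Credit score 761 ≥ 651; Total monthly debts = (665 + 170 + 1,000 + 135) = 1,970. DTI = 1,970/5,900 = 33.4% ≤ 36%
LTV: 198,500 ÷ 235,500 = 84.3%, within 95% cap
Credit 761 → row 760+; LTV 84.3% → column 83.01–95%. Grid cell → 8.55%.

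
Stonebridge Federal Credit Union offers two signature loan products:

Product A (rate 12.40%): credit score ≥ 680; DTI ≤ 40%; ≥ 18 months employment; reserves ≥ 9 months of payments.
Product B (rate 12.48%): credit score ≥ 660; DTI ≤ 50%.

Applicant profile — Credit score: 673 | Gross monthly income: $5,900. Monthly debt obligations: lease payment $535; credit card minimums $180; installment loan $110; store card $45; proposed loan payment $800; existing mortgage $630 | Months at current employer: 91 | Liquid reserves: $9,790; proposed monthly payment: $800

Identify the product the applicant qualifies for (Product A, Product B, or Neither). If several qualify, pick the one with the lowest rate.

Total debts = (535 + 180 + 110 + 45 + 800 + 630) = 2,300; DTI = 2,300/5,900 = 39%.
Reserves = 9,790/800 = 12.2 months.
Product A: score 673 < 680; DTI 39% ≤ 40%; employment 91 ≥ 18 mo; reserves 12.2 ≥ 9 mo → does not qualify.
Product B: score 673 ≥ 660; DTI 39% ≤ 50% → qualifies.

Product B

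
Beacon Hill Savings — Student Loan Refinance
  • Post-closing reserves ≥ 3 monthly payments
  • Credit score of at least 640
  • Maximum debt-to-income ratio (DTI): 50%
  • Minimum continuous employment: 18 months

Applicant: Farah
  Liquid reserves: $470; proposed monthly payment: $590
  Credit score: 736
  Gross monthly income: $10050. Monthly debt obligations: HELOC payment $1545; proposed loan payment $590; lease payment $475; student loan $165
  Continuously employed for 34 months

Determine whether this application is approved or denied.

Liquid reserves cover 470/590 = 0.8 months — < 3 required
Credit score 736 ≥ 640 (meets)
Total monthly debts = (1,545 + 590 + 475 + 165) = 2,775. DTI = 2,775/10,050 = 27.6% ≤ 50%
Employment 34 ≥ 18 months
Fails on reserves.

Denied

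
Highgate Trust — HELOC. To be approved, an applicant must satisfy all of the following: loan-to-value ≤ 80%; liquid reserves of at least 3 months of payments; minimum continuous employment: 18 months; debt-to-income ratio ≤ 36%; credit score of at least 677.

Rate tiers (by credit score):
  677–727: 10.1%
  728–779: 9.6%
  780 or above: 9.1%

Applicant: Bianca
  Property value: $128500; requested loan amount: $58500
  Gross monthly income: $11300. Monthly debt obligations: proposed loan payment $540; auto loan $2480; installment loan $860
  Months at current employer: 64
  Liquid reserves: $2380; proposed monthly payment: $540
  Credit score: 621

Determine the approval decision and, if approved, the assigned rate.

Credit score 621 < 677 (below minimum)
LTV: 58,500 ÷ 128,500 = 45.5%, within 80% cap
Liquid reserves cover 2,380/540 = 4.4 months — ≥ 3 required
Employment 64 ≥ 18 months
Total monthly debts = (540 + 2,480 + 860) = 3,880. DTI = 3,880/11,300 = 34.3% ≤ 36%
Not all requirements met → denied.

Denied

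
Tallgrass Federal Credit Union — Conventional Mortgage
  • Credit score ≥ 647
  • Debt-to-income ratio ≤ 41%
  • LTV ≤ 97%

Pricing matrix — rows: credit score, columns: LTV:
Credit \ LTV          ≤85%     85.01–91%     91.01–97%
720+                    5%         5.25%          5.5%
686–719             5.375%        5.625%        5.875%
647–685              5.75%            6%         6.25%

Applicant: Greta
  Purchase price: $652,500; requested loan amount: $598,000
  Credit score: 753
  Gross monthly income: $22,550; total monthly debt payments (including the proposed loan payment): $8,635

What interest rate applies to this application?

5.5%

Credit score 753 ≥ 647; DTI: 8,635 ÷ 22,550 = 38.3%, within the 41% cap
LTV = 598,000/652,500 = 91.6% ≤ 97%
Score 753 is in the 720+ band; LTV 91.6% is in the 91.01–97% band → 5.5%.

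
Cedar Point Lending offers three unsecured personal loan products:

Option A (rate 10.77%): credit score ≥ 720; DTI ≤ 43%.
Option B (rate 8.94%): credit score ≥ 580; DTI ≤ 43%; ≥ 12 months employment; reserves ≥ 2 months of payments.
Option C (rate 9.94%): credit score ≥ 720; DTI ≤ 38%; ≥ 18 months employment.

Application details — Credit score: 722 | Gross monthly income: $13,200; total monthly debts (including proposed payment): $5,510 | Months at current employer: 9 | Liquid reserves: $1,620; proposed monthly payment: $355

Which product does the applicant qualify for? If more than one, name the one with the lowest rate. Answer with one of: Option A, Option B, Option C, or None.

DTI = 5,510/13,200 = 41.7%.
Reserves = 1,620/355 = 4.6 months.
Option A: score 722 ≥ 720; DTI 41.7% ≤ 43% → qualifies.
Option B: score 722 ≥ 580; DTI 41.7% ≤ 43%; employment 9 < 12 mo; reserves 4.6 ≥ 2 mo → does not qualify.
Option C: score 722 ≥ 720; DTI 41.7% > 38%; employment 9 < 18 mo → does not qualify.

Option A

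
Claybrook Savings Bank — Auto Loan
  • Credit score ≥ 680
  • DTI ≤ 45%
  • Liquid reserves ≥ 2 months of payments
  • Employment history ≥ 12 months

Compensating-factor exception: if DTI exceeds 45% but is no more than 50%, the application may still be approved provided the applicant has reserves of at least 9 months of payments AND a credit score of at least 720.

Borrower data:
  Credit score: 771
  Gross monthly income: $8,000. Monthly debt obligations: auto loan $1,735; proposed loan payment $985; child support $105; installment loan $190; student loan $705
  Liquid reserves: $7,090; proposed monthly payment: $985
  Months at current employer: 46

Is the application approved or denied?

Denied

Credit score 771 ≥ 680 (meets base)
Total debts = (1,735 + 985 + 105 + 190 + 705) = 3,720. DTI = 3,720/8,000 = 46.5% > 45% — standard DTI limit exceeded.
Reserves = 7,090/985 = 7.2 months ≥ 2
Employment 46 ≥ 12 months
DTI 46.5% is within the 45%–50% exception band; checking compensating factors.
Override check — reserves: 7.2 mo (short of 9); score: 771 (ok).
Compensating-factor requirement not fully met.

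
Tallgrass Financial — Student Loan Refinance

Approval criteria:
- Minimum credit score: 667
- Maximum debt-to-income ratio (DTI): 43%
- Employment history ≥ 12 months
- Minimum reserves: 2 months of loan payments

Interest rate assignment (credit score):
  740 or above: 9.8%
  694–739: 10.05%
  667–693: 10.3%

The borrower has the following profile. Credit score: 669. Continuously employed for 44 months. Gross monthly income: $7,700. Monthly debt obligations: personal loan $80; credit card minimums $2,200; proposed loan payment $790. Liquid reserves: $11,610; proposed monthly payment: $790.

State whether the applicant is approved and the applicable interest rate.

Approved at 10.3%

Credit score 669 ≥ 667 (meets minimum)
Employment 44 ≥ 12 months
Total monthly debts = (80 + 2,200 + 790) = 3,070. DTI = 3,070/7,700 = 39.9% ≤ 43%
Liquid reserves cover 11,610/790 = 14.7 months — ≥ 2 required
All requirements met. Score 669 falls in the 667–693 tier → 10.3%.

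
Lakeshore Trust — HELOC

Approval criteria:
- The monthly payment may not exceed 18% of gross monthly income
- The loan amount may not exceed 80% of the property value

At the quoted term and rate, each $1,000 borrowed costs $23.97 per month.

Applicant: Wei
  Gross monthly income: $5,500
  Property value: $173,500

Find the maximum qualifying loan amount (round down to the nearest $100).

$41,300

Payment cap: 18% × $5,500 = $990/month.
At $23.97 per $1,000, that supports 990/23.97 × 1,000 ≈ $41,301 → $41,300.
LTV cap: 80% × $173,500 = $138,800 → $138,800.
Binding constraint: payment-to-income.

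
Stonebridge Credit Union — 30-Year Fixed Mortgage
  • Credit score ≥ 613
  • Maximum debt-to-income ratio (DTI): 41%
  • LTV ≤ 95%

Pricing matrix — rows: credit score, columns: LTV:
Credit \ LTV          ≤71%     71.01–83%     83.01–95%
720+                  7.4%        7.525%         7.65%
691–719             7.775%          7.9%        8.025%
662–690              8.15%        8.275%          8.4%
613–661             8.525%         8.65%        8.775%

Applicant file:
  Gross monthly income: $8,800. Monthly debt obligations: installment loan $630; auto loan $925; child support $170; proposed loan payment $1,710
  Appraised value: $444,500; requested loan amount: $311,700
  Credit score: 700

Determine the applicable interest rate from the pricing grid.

7.775%

Credit score 700 ≥ 613; Total monthly debts = (630 + 925 + 170 + 1,710) = 3,435. Debt-to-income = 3,435/8,800 = 39% — meets 41% limit
LTV = 311,700/444,500 = 70.1% ≤ 95%
Score 700 is in the 691–719 band; LTV 70.1% is in the ≤71% band → 7.775%.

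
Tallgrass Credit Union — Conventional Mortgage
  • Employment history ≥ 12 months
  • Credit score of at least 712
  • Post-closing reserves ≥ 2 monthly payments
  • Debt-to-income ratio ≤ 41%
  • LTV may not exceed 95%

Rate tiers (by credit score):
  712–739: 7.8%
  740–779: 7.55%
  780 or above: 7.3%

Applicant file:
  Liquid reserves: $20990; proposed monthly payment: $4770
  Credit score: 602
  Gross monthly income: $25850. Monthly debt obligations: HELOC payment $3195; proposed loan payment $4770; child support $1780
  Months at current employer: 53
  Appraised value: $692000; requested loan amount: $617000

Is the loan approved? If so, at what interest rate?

Credit score 602 < 712 (below minimum)
Reserves = 20,990/4,770 = 4.4 months ≥ 2
Employment 53 ≥ 12 months
Total monthly debts = (3,195 + 4,770 + 1,780) = 9,745. DTI = 9,745/25,850 = 37.7% ≤ 41%
LTV: 617,000 ÷ 692,000 = 89.2%, within 95% cap
Not all requirements met → denied.

Denied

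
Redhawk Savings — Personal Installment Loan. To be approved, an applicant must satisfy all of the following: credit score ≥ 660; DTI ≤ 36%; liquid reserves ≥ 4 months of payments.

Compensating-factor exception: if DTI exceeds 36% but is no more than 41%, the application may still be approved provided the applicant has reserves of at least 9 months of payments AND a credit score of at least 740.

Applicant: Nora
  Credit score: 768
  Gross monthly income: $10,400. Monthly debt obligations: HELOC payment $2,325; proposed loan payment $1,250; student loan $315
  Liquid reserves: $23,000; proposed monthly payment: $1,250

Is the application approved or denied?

Credit score 768 ≥ 660 (meets base)
Total debts = (2,325 + 1,250 + 315) = 3,890. DTI: 3,890 ÷ 10,400 = 37.4%, over the 36% base limit.
Reserves = 23,000/1,250 = 18.4 months ≥ 4
DTI 37.4% is within the 36%–41% exception band; checking compensating factors.
Override check — reserves: 18.4 mo (ok); score: 768 (ok).
Both compensating conditions met → exception applies.

Approved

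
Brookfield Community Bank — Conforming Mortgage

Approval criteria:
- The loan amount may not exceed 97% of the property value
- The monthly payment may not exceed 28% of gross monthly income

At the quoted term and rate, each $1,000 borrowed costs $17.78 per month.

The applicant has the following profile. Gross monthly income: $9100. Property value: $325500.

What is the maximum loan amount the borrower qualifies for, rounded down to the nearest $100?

Payment cap: 28% × $9,100 = $2,548/month.
At $17.78 per $1,000, that supports 2,548/17.78 × 1,000 ≈ $143,307 → $143,300.
LTV cap: 97% × $325,500 = $315,735 → $315,700.
Binding constraint: payment-to-income.

$143,300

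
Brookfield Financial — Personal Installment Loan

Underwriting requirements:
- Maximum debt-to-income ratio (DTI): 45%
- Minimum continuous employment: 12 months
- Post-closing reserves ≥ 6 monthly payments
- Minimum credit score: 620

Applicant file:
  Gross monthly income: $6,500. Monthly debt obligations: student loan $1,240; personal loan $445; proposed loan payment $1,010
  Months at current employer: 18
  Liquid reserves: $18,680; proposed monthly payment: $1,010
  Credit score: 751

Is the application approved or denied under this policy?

Approved

Total monthly debts = (1,240 + 445 + 1,010) = 2,695. DTI: 2,695 ÷ 6,500 = 41.5%, within the 45% cap
Employment 18 ≥ 12 months
Reserves: 18,680 ÷ 1,010 = 18.5 months (meets 6-month minimum)
Credit score 751 ≥ 620 (meets)
All criteria satisfied.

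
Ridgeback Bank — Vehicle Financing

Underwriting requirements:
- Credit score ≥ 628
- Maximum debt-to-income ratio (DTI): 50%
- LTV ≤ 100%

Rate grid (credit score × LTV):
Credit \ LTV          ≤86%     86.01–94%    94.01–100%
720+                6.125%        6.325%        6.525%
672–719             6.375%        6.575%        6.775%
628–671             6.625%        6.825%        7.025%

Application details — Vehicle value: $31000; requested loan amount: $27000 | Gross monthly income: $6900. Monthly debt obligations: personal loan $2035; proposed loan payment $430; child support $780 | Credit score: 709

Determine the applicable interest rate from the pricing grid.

6.575%

Credit score 709 ≥ 628; Total monthly debts = (2,035 + 430 + 780) = 3,245. Debt-to-income = 3,245/6,900 = 47% — meets 50% limit
LTV = 27,000/31,000 = 87.1% ≤ 100%
Score 709 is in the 672–719 band; LTV 87.1% is in the 86.01–94% band → 6.575%.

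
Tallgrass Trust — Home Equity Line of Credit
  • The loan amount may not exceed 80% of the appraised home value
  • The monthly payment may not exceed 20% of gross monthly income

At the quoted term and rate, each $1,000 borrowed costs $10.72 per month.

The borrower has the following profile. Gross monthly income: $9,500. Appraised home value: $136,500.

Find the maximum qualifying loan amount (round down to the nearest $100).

$109,200

Payment cap: 20% × $9,500 = $1,900/month.
At $10.72 per $1,000, that supports 1,900/10.72 × 1,000 ≈ $177,238 → $177,200.
LTV cap: 80% × $136,500 = $109,200 → $109,200.
Binding constraint: loan-to-value.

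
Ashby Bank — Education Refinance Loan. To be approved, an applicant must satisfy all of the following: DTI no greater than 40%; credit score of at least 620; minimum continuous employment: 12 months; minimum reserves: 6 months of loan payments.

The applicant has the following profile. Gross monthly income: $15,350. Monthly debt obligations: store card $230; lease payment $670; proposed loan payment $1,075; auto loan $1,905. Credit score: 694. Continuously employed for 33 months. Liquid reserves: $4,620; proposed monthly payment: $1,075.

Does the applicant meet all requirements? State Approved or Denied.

Denied

Total monthly debts = (230 + 670 + 1,075 + 1,905) = 3,880. Debt-to-income = 3,880/15,350 = 25.3% — meets 40% limit
Credit score 694 ≥ 620 (meets)
Employment 33 ≥ 12 months
Reserves: 4,620 ÷ 1,075 = 4.3 months (below 6-month minimum)
Fails on reserves.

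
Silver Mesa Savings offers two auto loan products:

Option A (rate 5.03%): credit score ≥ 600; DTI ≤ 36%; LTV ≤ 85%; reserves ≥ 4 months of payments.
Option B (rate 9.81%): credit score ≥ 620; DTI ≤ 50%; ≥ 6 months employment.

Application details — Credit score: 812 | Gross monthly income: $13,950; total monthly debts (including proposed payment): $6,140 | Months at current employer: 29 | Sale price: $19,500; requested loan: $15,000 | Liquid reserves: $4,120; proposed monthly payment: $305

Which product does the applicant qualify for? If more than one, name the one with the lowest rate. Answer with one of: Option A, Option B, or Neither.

Option B

DTI = 6,140/13,950 = 44%.
LTV = 15,000/19,500 = 76.9%.
Reserves = 4,120/305 = 13.5 months.
Option A: score 812 ≥ 600; DTI 44% > 36%; LTV 76.9% ≤ 85%; reserves 13.5 ≥ 4 mo → does not qualify.
Option B: score 812 ≥ 620; DTI 44% ≤ 50%; employment 29 ≥ 6 mo → qualifies.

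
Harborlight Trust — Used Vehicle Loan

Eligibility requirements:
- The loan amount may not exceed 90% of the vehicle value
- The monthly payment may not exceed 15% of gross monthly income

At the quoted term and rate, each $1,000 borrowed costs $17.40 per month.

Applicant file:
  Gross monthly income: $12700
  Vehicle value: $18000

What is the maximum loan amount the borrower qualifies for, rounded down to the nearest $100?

Payment cap: 15% × $12,700 = $1,905/month.
At $17.40 per $1,000, that supports 1,905/17.40 × 1,000 ≈ $109,482 → $109,400.
LTV cap: 90% × $18,000 = $16,200 → $16,200.
Binding constraint: loan-to-value.

$16,200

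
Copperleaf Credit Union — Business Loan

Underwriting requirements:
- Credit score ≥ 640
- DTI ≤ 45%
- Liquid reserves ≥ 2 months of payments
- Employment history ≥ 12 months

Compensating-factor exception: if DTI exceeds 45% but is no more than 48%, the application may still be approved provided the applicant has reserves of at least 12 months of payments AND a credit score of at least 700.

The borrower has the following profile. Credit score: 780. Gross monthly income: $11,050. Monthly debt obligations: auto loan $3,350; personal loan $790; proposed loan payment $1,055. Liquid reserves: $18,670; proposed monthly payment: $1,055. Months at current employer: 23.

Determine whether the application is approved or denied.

Credit score 780 ≥ 640 (meets base)
Total debts = (3,350 + 790 + 1,055) = 5,195. DTI = 5,195/11,050 = 47% > 45% — standard DTI limit exceeded.
Reserves: 18,670 ÷ 1,055 = 17.7 months (meets 2-month minimum)
Employment 23 ≥ 12 months
47% falls in the override range (45%–48%), so the compensating-factor test applies.
Override check — reserves: 17.7 mo (ok); score: 780 (ok).
Both override conditions satisfied; DTI exception granted.

Approved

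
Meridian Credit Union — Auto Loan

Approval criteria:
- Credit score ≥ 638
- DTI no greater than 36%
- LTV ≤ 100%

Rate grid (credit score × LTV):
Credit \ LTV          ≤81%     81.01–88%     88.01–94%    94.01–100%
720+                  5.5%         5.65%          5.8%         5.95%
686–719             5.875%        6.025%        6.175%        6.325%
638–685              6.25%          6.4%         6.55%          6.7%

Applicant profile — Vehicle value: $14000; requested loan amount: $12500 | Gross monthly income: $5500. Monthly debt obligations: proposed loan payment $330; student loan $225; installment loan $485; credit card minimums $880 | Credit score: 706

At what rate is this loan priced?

Credit score 706 ≥ 638; Total monthly debts = (330 + 225 + 485 + 880) = 1,920. DTI: 1,920 ÷ 5,500 = 34.9%, within the 36% cap
LTV = 12,500/14,000 = 89.3% ≤ 100%
Credit 706 → row 686–719; LTV 89.3% → column 88.01–94%. Grid cell → 6.175%.

6.175%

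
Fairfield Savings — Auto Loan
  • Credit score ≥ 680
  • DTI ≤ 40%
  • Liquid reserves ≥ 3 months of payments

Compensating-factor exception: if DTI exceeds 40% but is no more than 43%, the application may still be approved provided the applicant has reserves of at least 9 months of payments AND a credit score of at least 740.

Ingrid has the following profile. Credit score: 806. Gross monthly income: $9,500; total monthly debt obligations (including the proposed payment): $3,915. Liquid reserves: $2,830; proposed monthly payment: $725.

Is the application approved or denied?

Denied

Credit score 806 ≥ 680 (meets base)
DTI = 3,915/9,500 = 41.2% > 40% — standard DTI limit exceeded.
Reserves: 2,830 ÷ 725 = 3.9 months (meets 3-month minimum)
DTI 41.2% is within the 40%–43% exception band; checking compensating factors.
Override check — reserves: 3.9 mo (short of 9); score: 806 (ok).
Compensating-factor requirement not fully met.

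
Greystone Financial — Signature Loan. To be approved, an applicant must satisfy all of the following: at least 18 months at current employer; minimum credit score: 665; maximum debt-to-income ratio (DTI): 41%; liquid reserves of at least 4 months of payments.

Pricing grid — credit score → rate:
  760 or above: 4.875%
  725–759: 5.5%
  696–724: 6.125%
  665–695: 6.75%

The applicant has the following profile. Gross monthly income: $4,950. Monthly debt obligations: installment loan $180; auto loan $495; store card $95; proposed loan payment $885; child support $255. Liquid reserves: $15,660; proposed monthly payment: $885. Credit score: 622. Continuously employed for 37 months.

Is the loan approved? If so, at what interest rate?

Denied

Credit score 622 < 665 (below minimum)
Reserves = 15,660/885 = 17.7 months ≥ 4
Total monthly debts = (180 + 495 + 95 + 885 + 255) = 1,910. DTI = 1,910/4,950 = 38.6% ≤ 41%
Employment 37 ≥ 18 months
Not all requirements met → denied.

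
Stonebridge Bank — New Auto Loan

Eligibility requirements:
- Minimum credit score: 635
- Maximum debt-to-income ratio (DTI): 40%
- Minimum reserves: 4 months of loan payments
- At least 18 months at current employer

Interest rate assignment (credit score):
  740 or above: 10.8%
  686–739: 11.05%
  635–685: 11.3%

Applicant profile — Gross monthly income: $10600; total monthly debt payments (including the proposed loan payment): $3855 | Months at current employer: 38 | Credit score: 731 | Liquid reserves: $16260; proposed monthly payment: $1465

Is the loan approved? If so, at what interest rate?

Approved at 11.05%

Credit score 731 ≥ 635 (meets minimum)
Employment 38 ≥ 18 months
DTI: 3,855 ÷ 10,600 = 36.4%, within the 40% cap
Reserves: 16,260 ÷ 1,465 = 11.1 months (meets 4-month minimum)
All requirements met. Score 731 falls in the 686–739 tier → 11.05%.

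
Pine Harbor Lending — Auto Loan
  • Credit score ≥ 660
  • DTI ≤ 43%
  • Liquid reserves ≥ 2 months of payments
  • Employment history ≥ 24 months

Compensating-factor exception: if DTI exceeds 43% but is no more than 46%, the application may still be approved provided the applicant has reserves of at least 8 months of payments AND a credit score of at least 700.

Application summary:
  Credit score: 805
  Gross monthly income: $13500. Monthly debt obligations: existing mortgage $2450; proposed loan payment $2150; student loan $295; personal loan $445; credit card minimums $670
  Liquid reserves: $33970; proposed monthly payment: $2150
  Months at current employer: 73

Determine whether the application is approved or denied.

Credit score 805 ≥ 660 (meets base)
Total debts = (2,450 + 2,150 + 295 + 445 + 670) = 6,010. DTI: 6,010 ÷ 13,500 = 44.5%, over the 43% base limit.
Liquid reserves cover 33,970/2,150 = 15.8 months — ≥ 2 required
Employment 73 ≥ 24 months
DTI 44.5% is within the 43%–46% exception band; checking compensating factors.
Reserves 15.8 ≥ 8 months; credit score 805 ≥ 700.
Both compensating conditions met → exception applies.

Approved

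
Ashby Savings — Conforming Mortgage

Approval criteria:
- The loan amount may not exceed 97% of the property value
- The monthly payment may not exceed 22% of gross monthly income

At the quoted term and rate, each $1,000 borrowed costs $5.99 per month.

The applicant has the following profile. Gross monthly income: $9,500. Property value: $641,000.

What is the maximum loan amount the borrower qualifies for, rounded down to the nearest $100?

Payment cap: 22% × $9,500 = $2,090/month.
At $5.99 per $1,000, that supports 2,090/5.99 × 1,000 ≈ $348,914 → $348,900.
LTV cap: 97% × $641,000 = $621,770 → $621,700.
Binding constraint: payment-to-income.

$348,900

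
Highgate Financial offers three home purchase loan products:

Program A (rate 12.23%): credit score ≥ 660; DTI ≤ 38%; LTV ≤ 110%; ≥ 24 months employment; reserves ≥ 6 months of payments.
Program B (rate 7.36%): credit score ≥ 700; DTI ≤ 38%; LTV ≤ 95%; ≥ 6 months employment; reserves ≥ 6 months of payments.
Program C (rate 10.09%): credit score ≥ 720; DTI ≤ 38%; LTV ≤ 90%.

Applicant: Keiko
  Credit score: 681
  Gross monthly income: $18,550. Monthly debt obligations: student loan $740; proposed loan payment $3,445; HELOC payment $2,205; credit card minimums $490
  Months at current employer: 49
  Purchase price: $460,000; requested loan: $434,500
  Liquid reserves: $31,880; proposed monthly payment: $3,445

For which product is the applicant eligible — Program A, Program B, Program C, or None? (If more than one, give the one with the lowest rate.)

Program A

Total debts = (740 + 3,445 + 2,205 + 490) = 6,880; DTI = 6,880/18,550 = 37.1%.
LTV = 434,500/460,000 = 94.5%.
Reserves = 31,880/3,445 = 9.3 months.
Program A: score 681 ≥ 660; DTI 37.1% ≤ 38%; LTV 94.5% ≤ 110%; employment 49 ≥ 24 mo; reserves 9.3 ≥ 6 mo → qualifies.
Program B: score 681 < 700; DTI 37.1% ≤ 38%; LTV 94.5% ≤ 95%; employment 49 ≥ 6 mo; reserves 9.3 ≥ 6 mo → does not qualify.
Program C: score 681 < 720; DTI 37.1% ≤ 38%; LTV 94.5% > 90% → does not qualify.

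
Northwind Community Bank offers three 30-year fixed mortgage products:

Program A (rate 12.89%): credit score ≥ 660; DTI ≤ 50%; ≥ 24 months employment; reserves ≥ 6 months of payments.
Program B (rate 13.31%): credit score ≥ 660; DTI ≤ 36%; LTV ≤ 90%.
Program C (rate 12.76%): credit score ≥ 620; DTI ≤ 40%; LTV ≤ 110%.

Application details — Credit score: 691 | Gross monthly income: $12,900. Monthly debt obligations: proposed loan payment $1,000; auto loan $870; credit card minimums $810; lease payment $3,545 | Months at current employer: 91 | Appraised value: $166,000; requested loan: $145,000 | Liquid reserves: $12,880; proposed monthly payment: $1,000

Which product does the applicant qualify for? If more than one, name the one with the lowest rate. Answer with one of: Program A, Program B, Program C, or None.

Total debts = (1,000 + 870 + 810 + 3,545) = 6,225; DTI = 6,225/12,900 = 48.3%.
LTV = 145,000/166,000 = 87.3%.
Reserves = 12,880/1,000 = 12.9 months.
Program A: score 691 ≥ 660; DTI 48.3% ≤ 50%; employment 91 ≥ 24 mo; reserves 12.9 ≥ 6 mo → qualifies.
Program B: score 691 ≥ 660; DTI 48.3% > 36%; LTV 87.3% ≤ 90% → does not qualify.
Program C: score 691 ≥ 620; DTI 48.3% > 40%; LTV 87.3% ≤ 110% → does not qualify.

Program A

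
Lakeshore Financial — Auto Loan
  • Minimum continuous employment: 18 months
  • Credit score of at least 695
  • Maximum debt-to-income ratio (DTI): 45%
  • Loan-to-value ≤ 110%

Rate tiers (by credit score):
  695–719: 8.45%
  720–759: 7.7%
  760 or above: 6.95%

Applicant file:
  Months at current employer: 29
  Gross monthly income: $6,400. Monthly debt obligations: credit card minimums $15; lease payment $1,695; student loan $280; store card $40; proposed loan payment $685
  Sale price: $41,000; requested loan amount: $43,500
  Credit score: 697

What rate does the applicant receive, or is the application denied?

Credit score 697 ≥ 695 (meets minimum)
Employment 29 ≥ 18 months
Total monthly debts = (15 + 1,695 + 280 + 40 + 685) = 2,715. DTI: 2,715 ÷ 6,400 = 42.4%, within the 45% cap
Loan-to-value = 43,500/41,000 = 106.1% — pass (110% max)
All requirements met. Score 697 falls in the 695–719 tier → 8.45%.

Approved at 8.45%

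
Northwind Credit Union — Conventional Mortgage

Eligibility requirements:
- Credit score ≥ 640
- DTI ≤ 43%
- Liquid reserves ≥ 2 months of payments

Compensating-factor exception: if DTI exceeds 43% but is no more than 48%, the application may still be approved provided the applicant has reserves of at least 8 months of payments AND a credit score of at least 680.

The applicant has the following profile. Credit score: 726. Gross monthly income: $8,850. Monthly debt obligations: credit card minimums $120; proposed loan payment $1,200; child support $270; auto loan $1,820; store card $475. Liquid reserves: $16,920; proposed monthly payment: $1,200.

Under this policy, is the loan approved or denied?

Approved

Credit score 726 ≥ 640 (meets base)
Total debts = (120 + 1,200 + 270 + 1,820 + 475) = 3,885. DTI = 3,885/8,850 = 43.9% > 43% — standard DTI limit exceeded.
Liquid reserves cover 16,920/1,200 = 14.1 months — ≥ 2 required
DTI 43.9% is within the 43%–48% exception band; checking compensating factors.
Override check — reserves: 14.1 mo (ok); score: 726 (ok).
Both compensating conditions met → exception applies.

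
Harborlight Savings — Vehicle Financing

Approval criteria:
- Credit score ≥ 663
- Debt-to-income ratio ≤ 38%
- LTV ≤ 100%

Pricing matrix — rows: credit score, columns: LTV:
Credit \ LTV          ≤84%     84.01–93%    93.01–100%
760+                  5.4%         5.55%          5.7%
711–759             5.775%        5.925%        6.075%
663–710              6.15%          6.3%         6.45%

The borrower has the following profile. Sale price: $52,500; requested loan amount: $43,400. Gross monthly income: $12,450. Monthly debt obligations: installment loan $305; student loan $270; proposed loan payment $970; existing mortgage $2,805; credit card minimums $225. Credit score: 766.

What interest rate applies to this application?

Credit score 766 ≥ 663; Total monthly debts = (305 + 270 + 970 + 2,805 + 225) = 4,575. DTI: 4,575 ÷ 12,450 = 36.7%, within the 38% cap
LTV = 43,400/52,500 = 82.7% ≤ 100%
Row: 766 falls in 760+. Column: 82.7% falls in ≤84%. Rate = 5.4%.

5.4%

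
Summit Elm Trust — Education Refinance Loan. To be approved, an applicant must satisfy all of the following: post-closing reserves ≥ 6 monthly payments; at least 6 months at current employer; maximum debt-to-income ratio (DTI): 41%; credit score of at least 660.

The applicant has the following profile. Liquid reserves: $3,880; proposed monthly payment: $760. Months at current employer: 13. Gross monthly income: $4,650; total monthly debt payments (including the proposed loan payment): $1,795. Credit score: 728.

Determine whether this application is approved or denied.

Denied

Reserves: 3,880 ÷ 760 = 5.1 months (below 6-month minimum)
Employment 13 ≥ 6 months
DTI: 1,795 ÷ 4,650 = 38.6%, within the 41% cap
Credit score 728 ≥ 660 (meets)
Fails on reserves.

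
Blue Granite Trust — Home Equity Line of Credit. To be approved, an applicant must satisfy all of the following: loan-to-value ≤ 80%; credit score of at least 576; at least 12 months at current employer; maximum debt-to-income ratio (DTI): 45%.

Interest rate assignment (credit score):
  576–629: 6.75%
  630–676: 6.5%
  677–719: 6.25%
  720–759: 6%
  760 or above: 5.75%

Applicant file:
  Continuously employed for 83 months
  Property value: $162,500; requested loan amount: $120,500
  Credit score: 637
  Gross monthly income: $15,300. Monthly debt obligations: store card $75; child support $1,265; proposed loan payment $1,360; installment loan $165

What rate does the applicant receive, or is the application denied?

Credit score 637 ≥ 576 (meets minimum)
Employment 83 ≥ 12 months
Total monthly debts = (75 + 1,265 + 1,360 + 165) = 2,865. DTI = 2,865/15,300 = 18.7% ≤ 45%
LTV: 120,500 ÷ 162,500 = 74.2%, within 80% cap
All requirements met. Score 637 falls in the 630–676 tier → 6.5%.

Approved at 6.5%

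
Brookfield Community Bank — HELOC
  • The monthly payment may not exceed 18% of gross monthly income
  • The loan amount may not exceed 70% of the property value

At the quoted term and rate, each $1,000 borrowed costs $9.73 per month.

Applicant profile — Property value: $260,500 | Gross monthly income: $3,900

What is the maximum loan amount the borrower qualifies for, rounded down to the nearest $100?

$72,100

Payment cap: 18% × $3,900 = $702/month.
At $9.73 per $1,000, that supports 702/9.73 × 1,000 ≈ $72,147 → $72,100.
LTV cap: 70% × $260,500 = $182,350 → $182,300.
Binding constraint: payment-to-income.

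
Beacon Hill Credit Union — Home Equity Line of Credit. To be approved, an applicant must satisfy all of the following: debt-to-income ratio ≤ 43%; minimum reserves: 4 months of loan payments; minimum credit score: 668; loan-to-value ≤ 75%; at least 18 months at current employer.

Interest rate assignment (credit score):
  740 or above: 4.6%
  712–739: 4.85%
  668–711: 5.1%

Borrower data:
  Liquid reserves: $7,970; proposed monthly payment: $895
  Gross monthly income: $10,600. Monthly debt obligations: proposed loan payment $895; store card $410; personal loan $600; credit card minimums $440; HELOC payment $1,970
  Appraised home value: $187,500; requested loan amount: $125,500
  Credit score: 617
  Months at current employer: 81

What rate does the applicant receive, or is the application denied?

Credit score 617 < 668 (below minimum)
Employment 81 ≥ 18 months
Reserves: 7,970 ÷ 895 = 8.9 months (meets 4-month minimum)
Total monthly debts = (895 + 410 + 600 + 440 + 1,970) = 4,315. DTI = 4,315/10,600 = 40.7% ≤ 43%
LTV = 125,500/187,500 = 66.9% ≤ 75%
Not all requirements met → denied.

Denied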